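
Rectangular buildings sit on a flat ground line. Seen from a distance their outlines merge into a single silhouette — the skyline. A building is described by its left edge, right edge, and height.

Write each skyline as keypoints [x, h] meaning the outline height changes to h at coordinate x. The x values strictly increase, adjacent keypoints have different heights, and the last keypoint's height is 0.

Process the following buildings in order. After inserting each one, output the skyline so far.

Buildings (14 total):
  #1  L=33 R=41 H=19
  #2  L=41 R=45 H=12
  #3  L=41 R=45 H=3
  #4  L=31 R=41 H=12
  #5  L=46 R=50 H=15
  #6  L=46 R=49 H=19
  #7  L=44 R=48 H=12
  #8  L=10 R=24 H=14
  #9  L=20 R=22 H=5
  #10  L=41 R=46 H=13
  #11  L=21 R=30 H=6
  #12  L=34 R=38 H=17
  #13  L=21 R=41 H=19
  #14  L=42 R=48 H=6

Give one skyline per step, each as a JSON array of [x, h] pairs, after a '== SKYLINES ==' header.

== SKYLINES ==
[[33,19],[41,0]]
[[33,19],[41,12],[45,0]]
[[33,19],[41,12],[45,0]]
[[31,12],[33,19],[41,12],[45,0]]
[[31,12],[33,19],[41,12],[45,0],[46,15],[50,0]]
[[31,12],[33,19],[41,12],[45,0],[46,19],[49,15],[50,0]]
[[31,12],[33,19],[41,12],[46,19],[49,15],[50,0]]
[[10,14],[24,0],[31,12],[33,19],[41,12],[46,19],[49,15],[50,0]]
[[10,14],[24,0],[31,12],[33,19],[41,12],[46,19],[49,15],[50,0]]
[[10,14],[24,0],[31,12],[33,19],[41,13],[46,19],[49,15],[50,0]]
[[10,14],[24,6],[30,0],[31,12],[33,19],[41,13],[46,19],[49,15],[50,0]]
[[10,14],[24,6],[30,0],[31,12],[33,19],[41,13],[46,19],[49,15],[50,0]]
[[10,14],[21,19],[41,13],[46,19],[49,15],[50,0]]
[[10,14],[21,19],[41,13],[46,19],[49,15],[50,0]]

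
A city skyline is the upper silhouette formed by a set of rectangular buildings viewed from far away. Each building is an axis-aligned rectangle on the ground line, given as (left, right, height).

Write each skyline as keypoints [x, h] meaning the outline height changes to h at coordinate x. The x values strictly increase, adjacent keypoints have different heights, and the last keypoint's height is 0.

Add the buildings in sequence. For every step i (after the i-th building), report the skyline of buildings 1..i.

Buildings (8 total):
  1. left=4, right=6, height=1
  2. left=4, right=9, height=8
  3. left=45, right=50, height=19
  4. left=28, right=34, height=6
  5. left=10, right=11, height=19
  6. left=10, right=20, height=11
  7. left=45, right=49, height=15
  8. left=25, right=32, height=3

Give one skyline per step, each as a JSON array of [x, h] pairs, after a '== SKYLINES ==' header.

== SKYLINES ==
[[4,1],[6,0]]
[[4,8],[9,0]]
[[4,8],[9,0],[45,19],[50,0]]
[[4,8],[9,0],[28,6],[34,0],[45,19],[50,0]]
[[4,8],[9,0],[10,19],[11,0],[28,6],[34,0],[45,19],[50,0]]
[[4,8],[9,0],[10,19],[11,11],[20,0],[28,6],[34,0],[45,19],[50,0]]
[[4,8],[9,0],[10,19],[11,11],[20,0],[28,6],[34,0],[45,19],[50,0]]
[[4,8],[9,0],[10,19],[11,11],[20,0],[25,3],[28,6],[34,0],[45,19],[50,0]]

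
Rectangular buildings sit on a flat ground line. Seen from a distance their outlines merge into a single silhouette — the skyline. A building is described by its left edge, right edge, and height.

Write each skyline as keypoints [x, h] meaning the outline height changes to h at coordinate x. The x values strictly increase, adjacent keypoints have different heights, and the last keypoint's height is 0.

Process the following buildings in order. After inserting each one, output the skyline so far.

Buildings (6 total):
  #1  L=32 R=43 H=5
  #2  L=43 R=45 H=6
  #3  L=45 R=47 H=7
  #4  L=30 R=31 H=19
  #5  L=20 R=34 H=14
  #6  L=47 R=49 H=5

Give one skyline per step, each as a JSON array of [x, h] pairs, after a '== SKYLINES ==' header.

== SKYLINES ==
[[32,5],[43,0]]
[[32,5],[43,6],[45,0]]
[[32,5],[43,6],[45,7],[47,0]]
[[30,19],[31,0],[32,5],[43,6],[45,7],[47,0]]
[[20,14],[30,19],[31,14],[34,5],[43,6],[45,7],[47,0]]
[[20,14],[30,19],[31,14],[34,5],[43,6],[45,7],[47,5],[49,0]]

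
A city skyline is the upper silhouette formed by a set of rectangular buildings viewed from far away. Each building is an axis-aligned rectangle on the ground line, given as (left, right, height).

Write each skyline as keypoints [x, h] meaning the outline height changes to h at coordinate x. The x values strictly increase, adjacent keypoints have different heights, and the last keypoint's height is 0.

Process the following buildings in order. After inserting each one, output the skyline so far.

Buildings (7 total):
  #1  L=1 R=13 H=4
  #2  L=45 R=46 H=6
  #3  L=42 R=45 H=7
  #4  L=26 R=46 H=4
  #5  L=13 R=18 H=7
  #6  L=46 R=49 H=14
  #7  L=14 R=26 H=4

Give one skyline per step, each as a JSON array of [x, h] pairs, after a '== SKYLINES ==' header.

== SKYLINES ==
[[1,4],[13,0]]
[[1,4],[13,0],[45,6],[46,0]]
[[1,4],[13,0],[42,7],[45,6],[46,0]]
[[1,4],[13,0],[26,4],[42,7],[45,6],[46,0]]
[[1,4],[13,7],[18,0],[26,4],[42,7],[45,6],[46,0]]
[[1,4],[13,7],[18,0],[26,4],[42,7],[45,6],[46,14],[49,0]]
[[1,4],[13,7],[18,4],[42,7],[45,6],[46,14],[49,0]]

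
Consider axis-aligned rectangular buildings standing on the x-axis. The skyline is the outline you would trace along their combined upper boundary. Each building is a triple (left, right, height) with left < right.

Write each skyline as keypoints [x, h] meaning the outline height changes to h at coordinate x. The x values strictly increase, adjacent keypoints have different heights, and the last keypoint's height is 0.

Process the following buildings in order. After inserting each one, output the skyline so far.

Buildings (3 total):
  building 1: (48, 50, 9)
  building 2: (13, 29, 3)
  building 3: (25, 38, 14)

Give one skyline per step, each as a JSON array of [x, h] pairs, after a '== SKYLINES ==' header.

== SKYLINES ==
[[48,9],[50,0]]
[[13,3],[29,0],[48,9],[50,0]]
[[13,3],[25,14],[38,0],[48,9],[50,0]]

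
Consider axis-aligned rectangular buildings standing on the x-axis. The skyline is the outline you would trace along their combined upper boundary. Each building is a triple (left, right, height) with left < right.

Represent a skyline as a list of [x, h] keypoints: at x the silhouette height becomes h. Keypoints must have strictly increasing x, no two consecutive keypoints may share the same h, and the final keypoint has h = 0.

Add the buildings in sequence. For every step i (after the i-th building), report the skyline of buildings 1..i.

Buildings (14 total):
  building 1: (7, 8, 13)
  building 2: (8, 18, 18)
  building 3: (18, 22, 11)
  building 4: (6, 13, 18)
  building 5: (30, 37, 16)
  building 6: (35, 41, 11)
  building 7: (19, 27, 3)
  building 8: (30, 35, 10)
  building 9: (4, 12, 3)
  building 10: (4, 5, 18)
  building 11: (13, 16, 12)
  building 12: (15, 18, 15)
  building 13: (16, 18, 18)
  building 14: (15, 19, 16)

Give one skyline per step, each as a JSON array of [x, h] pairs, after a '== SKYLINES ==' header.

== SKYLINES ==
[[7,13],[8,0]]
[[7,13],[8,18],[18,0]]
[[7,13],[8,18],[18,11],[22,0]]
[[6,18],[18,11],[22,0]]
[[6,18],[18,11],[22,0],[30,16],[37,0]]
[[6,18],[18,11],[22,0],[30,16],[37,11],[41,0]]
[[6,18],[18,11],[22,3],[27,0],[30,16],[37,11],[41,0]]
[[6,18],[18,11],[22,3],[27,0],[30,16],[37,11],[41,0]]
[[4,3],[6,18],[18,11],[22,3],[27,0],[30,16],[37,11],[41,0]]
[[4,18],[5,3],[6,18],[18,11],[22,3],[27,0],[30,16],[37,11],[41,0]]
[[4,18],[5,3],[6,18],[18,11],[22,3],[27,0],[30,16],[37,11],[41,0]]
[[4,18],[5,3],[6,18],[18,11],[22,3],[27,0],[30,16],[37,11],[41,0]]
[[4,18],[5,3],[6,18],[18,11],[22,3],[27,0],[30,16],[37,11],[41,0]]
[[4,18],[5,3],[6,18],[18,16],[19,11],[22,3],[27,0],[30,16],[37,11],[41,0]]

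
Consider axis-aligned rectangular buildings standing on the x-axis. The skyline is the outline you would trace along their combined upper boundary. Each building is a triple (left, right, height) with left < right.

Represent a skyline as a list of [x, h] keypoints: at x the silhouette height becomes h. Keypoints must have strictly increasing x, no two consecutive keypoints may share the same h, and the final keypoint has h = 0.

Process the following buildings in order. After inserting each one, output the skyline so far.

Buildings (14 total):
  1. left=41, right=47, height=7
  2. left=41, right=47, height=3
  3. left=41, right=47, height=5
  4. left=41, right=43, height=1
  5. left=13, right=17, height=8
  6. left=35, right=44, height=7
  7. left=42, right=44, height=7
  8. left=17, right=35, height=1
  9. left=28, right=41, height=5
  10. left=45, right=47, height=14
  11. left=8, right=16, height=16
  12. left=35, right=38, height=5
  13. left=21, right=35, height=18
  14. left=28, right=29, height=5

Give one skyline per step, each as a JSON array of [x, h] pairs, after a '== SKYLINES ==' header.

== SKYLINES ==
[[41,7],[47,0]]
[[41,7],[47,0]]
[[41,7],[47,0]]
[[41,7],[47,0]]
[[13,8],[17,0],[41,7],[47,0]]
[[13,8],[17,0],[35,7],[47,0]]
[[13,8],[17,0],[35,7],[47,0]]
[[13,8],[17,1],[35,7],[47,0]]
[[13,8],[17,1],[28,5],[35,7],[47,0]]
[[13,8],[17,1],[28,5],[35,7],[45,14],[47,0]]
[[8,16],[16,8],[17,1],[28,5],[35,7],[45,14],[47,0]]
[[8,16],[16,8],[17,1],[28,5],[35,7],[45,14],[47,0]]
[[8,16],[16,8],[17,1],[21,18],[35,7],[45,14],[47,0]]
[[8,16],[16,8],[17,1],[21,18],[35,7],[45,14],[47,0]]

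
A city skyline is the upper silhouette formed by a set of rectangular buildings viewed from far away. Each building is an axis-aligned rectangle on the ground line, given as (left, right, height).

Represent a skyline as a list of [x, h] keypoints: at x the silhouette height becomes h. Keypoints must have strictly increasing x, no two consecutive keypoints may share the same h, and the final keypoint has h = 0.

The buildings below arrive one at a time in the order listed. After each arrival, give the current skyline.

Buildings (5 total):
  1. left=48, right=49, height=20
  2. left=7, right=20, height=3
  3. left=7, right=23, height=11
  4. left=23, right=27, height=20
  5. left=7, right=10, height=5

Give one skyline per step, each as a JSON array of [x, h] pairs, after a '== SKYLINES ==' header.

== SKYLINES ==
[[48,20],[49,0]]
[[7,3],[20,0],[48,20],[49,0]]
[[7,11],[23,0],[48,20],[49,0]]
[[7,11],[23,20],[27,0],[48,20],[49,0]]
[[7,11],[23,20],[27,0],[48,20],[49,0]]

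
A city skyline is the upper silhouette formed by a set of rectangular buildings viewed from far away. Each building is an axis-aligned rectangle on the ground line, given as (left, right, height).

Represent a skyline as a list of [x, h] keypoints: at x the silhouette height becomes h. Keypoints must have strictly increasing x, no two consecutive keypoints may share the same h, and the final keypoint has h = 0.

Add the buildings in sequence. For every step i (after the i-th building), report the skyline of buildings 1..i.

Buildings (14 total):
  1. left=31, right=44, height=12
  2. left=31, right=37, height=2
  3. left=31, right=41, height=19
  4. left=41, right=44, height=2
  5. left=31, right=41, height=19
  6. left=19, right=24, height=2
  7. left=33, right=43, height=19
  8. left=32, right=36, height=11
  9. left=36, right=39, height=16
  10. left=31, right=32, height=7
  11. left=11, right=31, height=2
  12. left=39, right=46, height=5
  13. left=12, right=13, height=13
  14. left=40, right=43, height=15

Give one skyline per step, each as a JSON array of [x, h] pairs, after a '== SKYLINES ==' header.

== SKYLINES ==
[[31,12],[44,0]]
[[31,12],[44,0]]
[[31,19],[41,12],[44,0]]
[[31,19],[41,12],[44,0]]
[[31,19],[41,12],[44,0]]
[[19,2],[24,0],[31,19],[41,12],[44,0]]
[[19,2],[24,0],[31,19],[43,12],[44,0]]
[[19,2],[24,0],[31,19],[43,12],[44,0]]
[[19,2],[24,0],[31,19],[43,12],[44,0]]
[[19,2],[24,0],[31,19],[43,12],[44,0]]
[[11,2],[31,19],[43,12],[44,0]]
[[11,2],[31,19],[43,12],[44,5],[46,0]]
[[11,2],[12,13],[13,2],[31,19],[43,12],[44,5],[46,0]]
[[11,2],[12,13],[13,2],[31,19],[43,12],[44,5],[46,0]]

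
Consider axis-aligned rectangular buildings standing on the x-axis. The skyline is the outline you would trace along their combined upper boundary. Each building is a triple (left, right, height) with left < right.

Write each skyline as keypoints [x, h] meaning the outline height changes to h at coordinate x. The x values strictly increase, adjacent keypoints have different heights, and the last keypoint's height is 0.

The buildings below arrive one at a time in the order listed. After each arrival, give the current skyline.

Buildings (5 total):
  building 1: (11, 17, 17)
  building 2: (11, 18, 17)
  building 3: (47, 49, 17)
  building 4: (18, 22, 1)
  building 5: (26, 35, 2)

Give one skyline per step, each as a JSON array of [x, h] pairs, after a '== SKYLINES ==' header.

== SKYLINES ==
[[11,17],[17,0]]
[[11,17],[18,0]]
[[11,17],[18,0],[47,17],[49,0]]
[[11,17],[18,1],[22,0],[47,17],[49,0]]
[[11,17],[18,1],[22,0],[26,2],[35,0],[47,17],[49,0]]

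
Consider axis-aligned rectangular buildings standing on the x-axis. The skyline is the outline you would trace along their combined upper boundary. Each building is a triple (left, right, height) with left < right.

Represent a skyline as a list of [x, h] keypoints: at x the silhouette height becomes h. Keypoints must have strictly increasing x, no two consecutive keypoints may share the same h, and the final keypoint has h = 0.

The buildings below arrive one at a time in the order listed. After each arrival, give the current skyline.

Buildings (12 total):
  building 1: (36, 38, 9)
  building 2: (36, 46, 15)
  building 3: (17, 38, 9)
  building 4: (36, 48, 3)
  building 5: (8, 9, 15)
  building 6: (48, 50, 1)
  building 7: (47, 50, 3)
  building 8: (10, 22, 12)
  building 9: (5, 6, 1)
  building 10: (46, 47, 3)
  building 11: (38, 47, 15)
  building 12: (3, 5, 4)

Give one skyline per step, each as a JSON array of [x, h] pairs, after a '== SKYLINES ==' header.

== SKYLINES ==
[[36,9],[38,0]]
[[36,15],[46,0]]
[[17,9],[36,15],[46,0]]
[[17,9],[36,15],[46,3],[48,0]]
[[8,15],[9,0],[17,9],[36,15],[46,3],[48,0]]
[[8,15],[9,0],[17,9],[36,15],[46,3],[48,1],[50,0]]
[[8,15],[9,0],[17,9],[36,15],[46,3],[50,0]]
[[8,15],[9,0],[10,12],[22,9],[36,15],[46,3],[50,0]]
[[5,1],[6,0],[8,15],[9,0],[10,12],[22,9],[36,15],[46,3],[50,0]]
[[5,1],[6,0],[8,15],[9,0],[10,12],[22,9],[36,15],[46,3],[50,0]]
[[5,1],[6,0],[8,15],[9,0],[10,12],[22,9],[36,15],[47,3],[50,0]]
[[3,4],[5,1],[6,0],[8,15],[9,0],[10,12],[22,9],[36,15],[47,3],[50,0]]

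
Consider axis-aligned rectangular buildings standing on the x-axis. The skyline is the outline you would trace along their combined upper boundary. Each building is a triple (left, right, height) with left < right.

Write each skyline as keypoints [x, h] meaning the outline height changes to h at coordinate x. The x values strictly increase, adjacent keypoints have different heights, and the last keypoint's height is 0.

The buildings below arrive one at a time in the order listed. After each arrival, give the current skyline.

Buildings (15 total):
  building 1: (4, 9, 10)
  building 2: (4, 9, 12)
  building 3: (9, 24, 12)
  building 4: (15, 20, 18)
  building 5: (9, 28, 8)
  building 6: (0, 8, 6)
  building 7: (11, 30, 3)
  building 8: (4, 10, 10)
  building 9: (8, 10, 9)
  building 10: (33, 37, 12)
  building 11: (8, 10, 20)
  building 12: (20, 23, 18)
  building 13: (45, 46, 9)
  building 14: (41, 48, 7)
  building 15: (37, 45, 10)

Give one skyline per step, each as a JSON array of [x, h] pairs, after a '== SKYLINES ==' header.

== SKYLINES ==
[[4,10],[9,0]]
[[4,12],[9,0]]
[[4,12],[24,0]]
[[4,12],[15,18],[20,12],[24,0]]
[[4,12],[15,18],[20,12],[24,8],[28,0]]
[[0,6],[4,12],[15,18],[20,12],[24,8],[28,0]]
[[0,6],[4,12],[15,18],[20,12],[24,8],[28,3],[30,0]]
[[0,6],[4,12],[15,18],[20,12],[24,8],[28,3],[30,0]]
[[0,6],[4,12],[15,18],[20,12],[24,8],[28,3],[30,0]]
[[0,6],[4,12],[15,18],[20,12],[24,8],[28,3],[30,0],[33,12],[37,0]]
[[0,6],[4,12],[8,20],[10,12],[15,18],[20,12],[24,8],[28,3],[30,0],[33,12],[37,0]]
[[0,6],[4,12],[8,20],[10,12],[15,18],[23,12],[24,8],[28,3],[30,0],[33,12],[37,0]]
[[0,6],[4,12],[8,20],[10,12],[15,18],[23,12],[24,8],[28,3],[30,0],[33,12],[37,0],[45,9],[46,0]]
[[0,6],[4,12],[8,20],[10,12],[15,18],[23,12],[24,8],[28,3],[30,0],[33,12],[37,0],[41,7],[45,9],[46,7],[48,0]]
[[0,6],[4,12],[8,20],[10,12],[15,18],[23,12],[24,8],[28,3],[30,0],[33,12],[37,10],[45,9],[46,7],[48,0]]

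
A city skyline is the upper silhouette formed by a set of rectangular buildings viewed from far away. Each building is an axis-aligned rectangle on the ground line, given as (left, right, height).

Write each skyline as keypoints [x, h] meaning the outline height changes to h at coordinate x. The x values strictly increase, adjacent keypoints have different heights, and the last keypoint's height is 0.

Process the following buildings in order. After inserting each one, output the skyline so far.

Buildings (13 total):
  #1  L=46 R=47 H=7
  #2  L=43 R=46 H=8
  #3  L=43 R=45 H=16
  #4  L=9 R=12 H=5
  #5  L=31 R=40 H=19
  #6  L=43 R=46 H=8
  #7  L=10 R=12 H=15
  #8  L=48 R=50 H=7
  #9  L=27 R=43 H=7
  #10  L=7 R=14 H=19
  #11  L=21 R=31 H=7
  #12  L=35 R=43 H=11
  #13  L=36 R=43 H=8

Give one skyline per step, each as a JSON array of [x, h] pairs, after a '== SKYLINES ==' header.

== SKYLINES ==
[[46,7],[47,0]]
[[43,8],[46,7],[47,0]]
[[43,16],[45,8],[46,7],[47,0]]
[[9,5],[12,0],[43,16],[45,8],[46,7],[47,0]]
[[9,5],[12,0],[31,19],[40,0],[43,16],[45,8],[46,7],[47,0]]
[[9,5],[12,0],[31,19],[40,0],[43,16],[45,8],[46,7],[47,0]]
[[9,5],[10,15],[12,0],[31,19],[40,0],[43,16],[45,8],[46,7],[47,0]]
[[9,5],[10,15],[12,0],[31,19],[40,0],[43,16],[45,8],[46,7],[47,0],[48,7],[50,0]]
[[9,5],[10,15],[12,0],[27,7],[31,19],[40,7],[43,16],[45,8],[46,7],[47,0],[48,7],[50,0]]
[[7,19],[14,0],[27,7],[31,19],[40,7],[43,16],[45,8],[46,7],[47,0],[48,7],[50,0]]
[[7,19],[14,0],[21,7],[31,19],[40,7],[43,16],[45,8],[46,7],[47,0],[48,7],[50,0]]
[[7,19],[14,0],[21,7],[31,19],[40,11],[43,16],[45,8],[46,7],[47,0],[48,7],[50,0]]
[[7,19],[14,0],[21,7],[31,19],[40,11],[43,16],[45,8],[46,7],[47,0],[48,7],[50,0]]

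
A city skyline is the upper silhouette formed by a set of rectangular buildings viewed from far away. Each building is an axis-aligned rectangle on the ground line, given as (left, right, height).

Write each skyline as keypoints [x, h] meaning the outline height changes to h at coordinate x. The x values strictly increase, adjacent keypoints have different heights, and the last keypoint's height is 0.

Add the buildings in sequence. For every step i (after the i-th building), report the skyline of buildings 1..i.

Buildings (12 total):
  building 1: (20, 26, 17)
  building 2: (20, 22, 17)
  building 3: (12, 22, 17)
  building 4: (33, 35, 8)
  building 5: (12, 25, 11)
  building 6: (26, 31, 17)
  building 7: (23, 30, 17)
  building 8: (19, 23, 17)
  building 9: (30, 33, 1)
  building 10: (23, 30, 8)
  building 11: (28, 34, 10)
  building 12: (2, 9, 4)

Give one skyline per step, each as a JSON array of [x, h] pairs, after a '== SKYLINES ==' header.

== SKYLINES ==
[[20,17],[26,0]]
[[20,17],[26,0]]
[[12,17],[26,0]]
[[12,17],[26,0],[33,8],[35,0]]
[[12,17],[26,0],[33,8],[35,0]]
[[12,17],[31,0],[33,8],[35,0]]
[[12,17],[31,0],[33,8],[35,0]]
[[12,17],[31,0],[33,8],[35,0]]
[[12,17],[31,1],[33,8],[35,0]]
[[12,17],[31,1],[33,8],[35,0]]
[[12,17],[31,10],[34,8],[35,0]]
[[2,4],[9,0],[12,17],[31,10],[34,8],[35,0]]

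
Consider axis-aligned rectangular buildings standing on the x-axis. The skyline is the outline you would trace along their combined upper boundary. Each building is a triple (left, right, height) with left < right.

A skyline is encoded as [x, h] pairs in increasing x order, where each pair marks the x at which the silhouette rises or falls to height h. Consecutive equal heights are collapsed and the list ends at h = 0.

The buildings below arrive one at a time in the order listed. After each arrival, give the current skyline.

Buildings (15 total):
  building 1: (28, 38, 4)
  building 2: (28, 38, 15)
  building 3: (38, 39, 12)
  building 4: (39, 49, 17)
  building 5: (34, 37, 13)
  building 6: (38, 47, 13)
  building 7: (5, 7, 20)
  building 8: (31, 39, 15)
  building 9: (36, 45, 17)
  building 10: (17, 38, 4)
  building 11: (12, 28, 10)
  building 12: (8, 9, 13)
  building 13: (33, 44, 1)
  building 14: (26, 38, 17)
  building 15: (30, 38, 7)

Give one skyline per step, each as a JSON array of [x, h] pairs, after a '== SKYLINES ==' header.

== SKYLINES ==
[[28,4],[38,0]]
[[28,15],[38,0]]
[[28,15],[38,12],[39,0]]
[[28,15],[38,12],[39,17],[49,0]]
[[28,15],[38,12],[39,17],[49,0]]
[[28,15],[38,13],[39,17],[49,0]]
[[5,20],[7,0],[28,15],[38,13],[39,17],[49,0]]
[[5,20],[7,0],[28,15],[39,17],[49,0]]
[[5,20],[7,0],[28,15],[36,17],[49,0]]
[[5,20],[7,0],[17,4],[28,15],[36,17],[49,0]]
[[5,20],[7,0],[12,10],[28,15],[36,17],[49,0]]
[[5,20],[7,0],[8,13],[9,0],[12,10],[28,15],[36,17],[49,0]]
[[5,20],[7,0],[8,13],[9,0],[12,10],[28,15],[36,17],[49,0]]
[[5,20],[7,0],[8,13],[9,0],[12,10],[26,17],[49,0]]
[[5,20],[7,0],[8,13],[9,0],[12,10],[26,17],[49,0]]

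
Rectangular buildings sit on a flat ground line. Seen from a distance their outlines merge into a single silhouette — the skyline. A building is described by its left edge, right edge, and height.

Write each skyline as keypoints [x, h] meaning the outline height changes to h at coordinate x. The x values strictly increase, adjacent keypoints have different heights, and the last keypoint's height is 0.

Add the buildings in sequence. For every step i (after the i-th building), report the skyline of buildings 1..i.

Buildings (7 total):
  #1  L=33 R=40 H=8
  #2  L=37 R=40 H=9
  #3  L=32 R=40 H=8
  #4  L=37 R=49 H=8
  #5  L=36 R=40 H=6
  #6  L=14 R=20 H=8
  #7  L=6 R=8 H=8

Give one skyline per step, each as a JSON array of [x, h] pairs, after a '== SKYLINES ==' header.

== SKYLINES ==
[[33,8],[40,0]]
[[33,8],[37,9],[40,0]]
[[32,8],[37,9],[40,0]]
[[32,8],[37,9],[40,8],[49,0]]
[[32,8],[37,9],[40,8],[49,0]]
[[14,8],[20,0],[32,8],[37,9],[40,8],[49,0]]
[[6,8],[8,0],[14,8],[20,0],[32,8],[37,9],[40,8],[49,0]]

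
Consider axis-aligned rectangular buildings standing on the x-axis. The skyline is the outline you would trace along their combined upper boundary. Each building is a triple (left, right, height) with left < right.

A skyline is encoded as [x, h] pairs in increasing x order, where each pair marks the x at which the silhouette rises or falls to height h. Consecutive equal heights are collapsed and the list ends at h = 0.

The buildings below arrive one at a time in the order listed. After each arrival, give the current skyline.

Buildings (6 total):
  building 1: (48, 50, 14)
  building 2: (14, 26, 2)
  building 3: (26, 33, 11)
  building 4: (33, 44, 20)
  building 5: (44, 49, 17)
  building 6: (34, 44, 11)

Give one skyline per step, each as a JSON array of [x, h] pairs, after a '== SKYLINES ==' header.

== SKYLINES ==
[[48,14],[50,0]]
[[14,2],[26,0],[48,14],[50,0]]
[[14,2],[26,11],[33,0],[48,14],[50,0]]
[[14,2],[26,11],[33,20],[44,0],[48,14],[50,0]]
[[14,2],[26,11],[33,20],[44,17],[49,14],[50,0]]
[[14,2],[26,11],[33,20],[44,17],[49,14],[50,0]]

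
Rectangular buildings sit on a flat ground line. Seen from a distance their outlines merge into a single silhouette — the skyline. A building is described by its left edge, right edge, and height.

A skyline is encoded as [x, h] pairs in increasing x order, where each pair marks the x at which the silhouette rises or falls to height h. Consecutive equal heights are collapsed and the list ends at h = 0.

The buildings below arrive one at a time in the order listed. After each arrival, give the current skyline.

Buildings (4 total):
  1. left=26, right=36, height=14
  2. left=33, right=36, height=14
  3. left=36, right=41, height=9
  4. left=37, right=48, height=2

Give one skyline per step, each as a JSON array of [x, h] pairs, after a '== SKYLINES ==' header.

== SKYLINES ==
[[26,14],[36,0]]
[[26,14],[36,0]]
[[26,14],[36,9],[41,0]]
[[26,14],[36,9],[41,2],[48,0]]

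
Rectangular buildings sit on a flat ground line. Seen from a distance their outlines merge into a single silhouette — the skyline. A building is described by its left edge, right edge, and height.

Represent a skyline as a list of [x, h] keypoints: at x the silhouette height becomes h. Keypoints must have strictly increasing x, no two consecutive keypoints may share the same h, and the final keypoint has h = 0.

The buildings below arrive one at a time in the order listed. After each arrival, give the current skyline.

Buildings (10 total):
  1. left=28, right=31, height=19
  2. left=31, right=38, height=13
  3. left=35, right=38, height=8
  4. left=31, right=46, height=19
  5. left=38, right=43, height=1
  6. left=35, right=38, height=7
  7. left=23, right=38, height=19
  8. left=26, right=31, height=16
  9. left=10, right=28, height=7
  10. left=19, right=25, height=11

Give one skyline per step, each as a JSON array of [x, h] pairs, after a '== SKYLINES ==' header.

== SKYLINES ==
[[28,19],[31,0]]
[[28,19],[31,13],[38,0]]
[[28,19],[31,13],[38,0]]
[[28,19],[46,0]]
[[28,19],[46,0]]
[[28,19],[46,0]]
[[23,19],[46,0]]
[[23,19],[46,0]]
[[10,7],[23,19],[46,0]]
[[10,7],[19,11],[23,19],[46,0]]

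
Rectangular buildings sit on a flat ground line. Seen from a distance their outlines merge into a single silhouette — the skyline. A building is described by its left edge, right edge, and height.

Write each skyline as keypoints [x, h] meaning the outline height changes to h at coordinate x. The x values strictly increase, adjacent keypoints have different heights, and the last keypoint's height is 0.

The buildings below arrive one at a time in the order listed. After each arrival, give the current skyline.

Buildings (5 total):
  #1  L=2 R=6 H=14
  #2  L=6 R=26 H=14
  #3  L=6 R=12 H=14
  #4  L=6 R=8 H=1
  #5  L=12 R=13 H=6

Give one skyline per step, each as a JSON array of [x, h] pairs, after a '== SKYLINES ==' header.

== SKYLINES ==
[[2,14],[6,0]]
[[2,14],[26,0]]
[[2,14],[26,0]]
[[2,14],[26,0]]
[[2,14],[26,0]]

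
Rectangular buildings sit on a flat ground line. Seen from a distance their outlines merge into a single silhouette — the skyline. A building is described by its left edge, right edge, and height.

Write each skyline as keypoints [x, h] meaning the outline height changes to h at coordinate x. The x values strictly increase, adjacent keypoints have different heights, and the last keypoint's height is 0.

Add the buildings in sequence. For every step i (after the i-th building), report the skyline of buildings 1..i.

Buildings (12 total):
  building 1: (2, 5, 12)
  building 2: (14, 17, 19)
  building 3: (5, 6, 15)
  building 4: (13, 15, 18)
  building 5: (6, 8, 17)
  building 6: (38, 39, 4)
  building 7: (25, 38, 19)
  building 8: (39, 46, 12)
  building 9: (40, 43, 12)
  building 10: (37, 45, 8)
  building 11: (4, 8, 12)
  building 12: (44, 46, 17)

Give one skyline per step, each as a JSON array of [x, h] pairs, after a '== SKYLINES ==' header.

== SKYLINES ==
[[2,12],[5,0]]
[[2,12],[5,0],[14,19],[17,0]]
[[2,12],[5,15],[6,0],[14,19],[17,0]]
[[2,12],[5,15],[6,0],[13,18],[14,19],[17,0]]
[[2,12],[5,15],[6,17],[8,0],[13,18],[14,19],[17,0]]
[[2,12],[5,15],[6,17],[8,0],[13,18],[14,19],[17,0],[38,4],[39,0]]
[[2,12],[5,15],[6,17],[8,0],[13,18],[14,19],[17,0],[25,19],[38,4],[39,0]]
[[2,12],[5,15],[6,17],[8,0],[13,18],[14,19],[17,0],[25,19],[38,4],[39,12],[46,0]]
[[2,12],[5,15],[6,17],[8,0],[13,18],[14,19],[17,0],[25,19],[38,4],[39,12],[46,0]]
[[2,12],[5,15],[6,17],[8,0],[13,18],[14,19],[17,0],[25,19],[38,8],[39,12],[46,0]]
[[2,12],[5,15],[6,17],[8,0],[13,18],[14,19],[17,0],[25,19],[38,8],[39,12],[46,0]]
[[2,12],[5,15],[6,17],[8,0],[13,18],[14,19],[17,0],[25,19],[38,8],[39,12],[44,17],[46,0]]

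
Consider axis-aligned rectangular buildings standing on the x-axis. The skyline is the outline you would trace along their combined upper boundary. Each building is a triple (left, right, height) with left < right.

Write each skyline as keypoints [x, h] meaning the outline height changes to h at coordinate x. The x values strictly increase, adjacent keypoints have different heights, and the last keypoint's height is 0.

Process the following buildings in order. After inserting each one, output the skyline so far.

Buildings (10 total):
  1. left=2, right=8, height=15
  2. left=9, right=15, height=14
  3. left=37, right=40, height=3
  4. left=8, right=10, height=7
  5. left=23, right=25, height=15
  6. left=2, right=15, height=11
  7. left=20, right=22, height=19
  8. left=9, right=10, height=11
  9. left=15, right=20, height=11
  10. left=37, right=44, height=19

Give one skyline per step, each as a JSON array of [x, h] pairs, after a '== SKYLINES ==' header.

== SKYLINES ==
[[2,15],[8,0]]
[[2,15],[8,0],[9,14],[15,0]]
[[2,15],[8,0],[9,14],[15,0],[37,3],[40,0]]
[[2,15],[8,7],[9,14],[15,0],[37,3],[40,0]]
[[2,15],[8,7],[9,14],[15,0],[23,15],[25,0],[37,3],[40,0]]
[[2,15],[8,11],[9,14],[15,0],[23,15],[25,0],[37,3],[40,0]]
[[2,15],[8,11],[9,14],[15,0],[20,19],[22,0],[23,15],[25,0],[37,3],[40,0]]
[[2,15],[8,11],[9,14],[15,0],[20,19],[22,0],[23,15],[25,0],[37,3],[40,0]]
[[2,15],[8,11],[9,14],[15,11],[20,19],[22,0],[23,15],[25,0],[37,3],[40,0]]
[[2,15],[8,11],[9,14],[15,11],[20,19],[22,0],[23,15],[25,0],[37,19],[44,0]]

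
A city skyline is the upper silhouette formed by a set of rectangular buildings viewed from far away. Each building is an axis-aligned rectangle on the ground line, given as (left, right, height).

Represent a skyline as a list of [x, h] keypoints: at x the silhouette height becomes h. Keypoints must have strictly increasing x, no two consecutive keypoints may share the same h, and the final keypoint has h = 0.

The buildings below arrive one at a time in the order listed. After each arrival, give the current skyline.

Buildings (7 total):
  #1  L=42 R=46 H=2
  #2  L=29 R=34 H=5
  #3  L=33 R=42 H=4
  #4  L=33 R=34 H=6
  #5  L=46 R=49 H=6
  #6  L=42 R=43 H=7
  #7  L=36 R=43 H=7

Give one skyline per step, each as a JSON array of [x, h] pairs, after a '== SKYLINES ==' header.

== SKYLINES ==
[[42,2],[46,0]]
[[29,5],[34,0],[42,2],[46,0]]
[[29,5],[34,4],[42,2],[46,0]]
[[29,5],[33,6],[34,4],[42,2],[46,0]]
[[29,5],[33,6],[34,4],[42,2],[46,6],[49,0]]
[[29,5],[33,6],[34,4],[42,7],[43,2],[46,6],[49,0]]
[[29,5],[33,6],[34,4],[36,7],[43,2],[46,6],[49,0]]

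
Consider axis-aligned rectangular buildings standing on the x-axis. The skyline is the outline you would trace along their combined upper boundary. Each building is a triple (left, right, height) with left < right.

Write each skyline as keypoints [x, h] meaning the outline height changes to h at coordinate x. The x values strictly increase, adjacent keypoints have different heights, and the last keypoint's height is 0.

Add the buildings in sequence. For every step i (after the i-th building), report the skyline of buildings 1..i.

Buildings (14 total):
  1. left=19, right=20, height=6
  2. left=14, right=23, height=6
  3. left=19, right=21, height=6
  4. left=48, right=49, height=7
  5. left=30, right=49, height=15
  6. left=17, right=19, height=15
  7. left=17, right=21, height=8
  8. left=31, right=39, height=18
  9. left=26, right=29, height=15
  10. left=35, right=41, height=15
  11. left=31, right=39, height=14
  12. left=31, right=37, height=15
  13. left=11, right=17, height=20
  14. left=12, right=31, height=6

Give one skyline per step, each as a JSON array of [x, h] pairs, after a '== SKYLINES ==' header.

== SKYLINES ==
[[19,6],[20,0]]
[[14,6],[23,0]]
[[14,6],[23,0]]
[[14,6],[23,0],[48,7],[49,0]]
[[14,6],[23,0],[30,15],[49,0]]
[[14,6],[17,15],[19,6],[23,0],[30,15],[49,0]]
[[14,6],[17,15],[19,8],[21,6],[23,0],[30,15],[49,0]]
[[14,6],[17,15],[19,8],[21,6],[23,0],[30,15],[31,18],[39,15],[49,0]]
[[14,6],[17,15],[19,8],[21,6],[23,0],[26,15],[29,0],[30,15],[31,18],[39,15],[49,0]]
[[14,6],[17,15],[19,8],[21,6],[23,0],[26,15],[29,0],[30,15],[31,18],[39,15],[49,0]]
[[14,6],[17,15],[19,8],[21,6],[23,0],[26,15],[29,0],[30,15],[31,18],[39,15],[49,0]]
[[14,6],[17,15],[19,8],[21,6],[23,0],[26,15],[29,0],[30,15],[31,18],[39,15],[49,0]]
[[11,20],[17,15],[19,8],[21,6],[23,0],[26,15],[29,0],[30,15],[31,18],[39,15],[49,0]]
[[11,20],[17,15],[19,8],[21,6],[26,15],[29,6],[30,15],[31,18],[39,15],[49,0]]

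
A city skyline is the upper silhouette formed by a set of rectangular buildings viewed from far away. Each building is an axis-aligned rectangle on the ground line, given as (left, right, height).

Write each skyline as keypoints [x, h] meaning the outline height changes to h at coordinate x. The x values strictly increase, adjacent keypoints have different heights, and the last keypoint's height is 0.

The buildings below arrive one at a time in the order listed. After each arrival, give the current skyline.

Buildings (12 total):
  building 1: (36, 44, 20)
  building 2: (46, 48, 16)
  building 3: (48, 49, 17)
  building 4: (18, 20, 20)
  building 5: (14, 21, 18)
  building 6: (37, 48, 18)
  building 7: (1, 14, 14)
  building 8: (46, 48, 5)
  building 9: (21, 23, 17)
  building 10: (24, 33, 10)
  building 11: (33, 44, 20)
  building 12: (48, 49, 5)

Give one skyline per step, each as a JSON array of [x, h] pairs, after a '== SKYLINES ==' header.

== SKYLINES ==
[[36,20],[44,0]]
[[36,20],[44,0],[46,16],[48,0]]
[[36,20],[44,0],[46,16],[48,17],[49,0]]
[[18,20],[20,0],[36,20],[44,0],[46,16],[48,17],[49,0]]
[[14,18],[18,20],[20,18],[21,0],[36,20],[44,0],[46,16],[48,17],[49,0]]
[[14,18],[18,20],[20,18],[21,0],[36,20],[44,18],[48,17],[49,0]]
[[1,14],[14,18],[18,20],[20,18],[21,0],[36,20],[44,18],[48,17],[49,0]]
[[1,14],[14,18],[18,20],[20,18],[21,0],[36,20],[44,18],[48,17],[49,0]]
[[1,14],[14,18],[18,20],[20,18],[21,17],[23,0],[36,20],[44,18],[48,17],[49,0]]
[[1,14],[14,18],[18,20],[20,18],[21,17],[23,0],[24,10],[33,0],[36,20],[44,18],[48,17],[49,0]]
[[1,14],[14,18],[18,20],[20,18],[21,17],[23,0],[24,10],[33,20],[44,18],[48,17],[49,0]]
[[1,14],[14,18],[18,20],[20,18],[21,17],[23,0],[24,10],[33,20],[44,18],[48,17],[49,0]]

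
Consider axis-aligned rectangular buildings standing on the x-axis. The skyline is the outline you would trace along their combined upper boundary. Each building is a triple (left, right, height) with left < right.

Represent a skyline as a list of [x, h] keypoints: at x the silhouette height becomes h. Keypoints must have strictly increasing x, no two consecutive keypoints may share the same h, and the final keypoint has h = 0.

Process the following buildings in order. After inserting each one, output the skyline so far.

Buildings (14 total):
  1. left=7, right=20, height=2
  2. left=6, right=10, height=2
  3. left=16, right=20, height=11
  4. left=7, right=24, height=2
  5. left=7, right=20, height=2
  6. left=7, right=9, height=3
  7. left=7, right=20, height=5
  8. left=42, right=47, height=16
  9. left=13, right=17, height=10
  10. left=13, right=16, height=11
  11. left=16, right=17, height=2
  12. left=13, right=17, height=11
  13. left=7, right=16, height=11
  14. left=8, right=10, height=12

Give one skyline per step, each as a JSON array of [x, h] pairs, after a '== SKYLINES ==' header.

== SKYLINES ==
[[7,2],[20,0]]
[[6,2],[20,0]]
[[6,2],[16,11],[20,0]]
[[6,2],[16,11],[20,2],[24,0]]
[[6,2],[16,11],[20,2],[24,0]]
[[6,2],[7,3],[9,2],[16,11],[20,2],[24,0]]
[[6,2],[7,5],[16,11],[20,2],[24,0]]
[[6,2],[7,5],[16,11],[20,2],[24,0],[42,16],[47,0]]
[[6,2],[7,5],[13,10],[16,11],[20,2],[24,0],[42,16],[47,0]]
[[6,2],[7,5],[13,11],[20,2],[24,0],[42,16],[47,0]]
[[6,2],[7,5],[13,11],[20,2],[24,0],[42,16],[47,0]]
[[6,2],[7,5],[13,11],[20,2],[24,0],[42,16],[47,0]]
[[6,2],[7,11],[20,2],[24,0],[42,16],[47,0]]
[[6,2],[7,11],[8,12],[10,11],[20,2],[24,0],[42,16],[47,0]]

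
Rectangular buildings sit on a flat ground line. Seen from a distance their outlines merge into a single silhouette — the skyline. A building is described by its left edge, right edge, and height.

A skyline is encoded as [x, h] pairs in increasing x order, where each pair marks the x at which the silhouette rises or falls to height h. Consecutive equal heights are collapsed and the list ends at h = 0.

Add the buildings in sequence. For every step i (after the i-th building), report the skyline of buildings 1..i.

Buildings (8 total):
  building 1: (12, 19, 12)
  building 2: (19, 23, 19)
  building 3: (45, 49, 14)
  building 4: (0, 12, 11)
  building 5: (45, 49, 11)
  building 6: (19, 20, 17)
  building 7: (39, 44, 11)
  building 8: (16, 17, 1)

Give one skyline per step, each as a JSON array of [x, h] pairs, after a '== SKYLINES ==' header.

== SKYLINES ==
[[12,12],[19,0]]
[[12,12],[19,19],[23,0]]
[[12,12],[19,19],[23,0],[45,14],[49,0]]
[[0,11],[12,12],[19,19],[23,0],[45,14],[49,0]]
[[0,11],[12,12],[19,19],[23,0],[45,14],[49,0]]
[[0,11],[12,12],[19,19],[23,0],[45,14],[49,0]]
[[0,11],[12,12],[19,19],[23,0],[39,11],[44,0],[45,14],[49,0]]
[[0,11],[12,12],[19,19],[23,0],[39,11],[44,0],[45,14],[49,0]]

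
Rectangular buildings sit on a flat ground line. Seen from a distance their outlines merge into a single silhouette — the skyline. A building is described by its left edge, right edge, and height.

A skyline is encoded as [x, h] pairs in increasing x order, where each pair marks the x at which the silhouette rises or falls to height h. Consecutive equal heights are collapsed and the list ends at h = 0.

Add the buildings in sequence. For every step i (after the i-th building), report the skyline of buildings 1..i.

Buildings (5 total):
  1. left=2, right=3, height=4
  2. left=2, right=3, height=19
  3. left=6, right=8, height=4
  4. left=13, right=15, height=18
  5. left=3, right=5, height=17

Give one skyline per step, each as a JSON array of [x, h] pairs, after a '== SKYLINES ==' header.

== SKYLINES ==
[[2,4],[3,0]]
[[2,19],[3,0]]
[[2,19],[3,0],[6,4],[8,0]]
[[2,19],[3,0],[6,4],[8,0],[13,18],[15,0]]
[[2,19],[3,17],[5,0],[6,4],[8,0],[13,18],[15,0]]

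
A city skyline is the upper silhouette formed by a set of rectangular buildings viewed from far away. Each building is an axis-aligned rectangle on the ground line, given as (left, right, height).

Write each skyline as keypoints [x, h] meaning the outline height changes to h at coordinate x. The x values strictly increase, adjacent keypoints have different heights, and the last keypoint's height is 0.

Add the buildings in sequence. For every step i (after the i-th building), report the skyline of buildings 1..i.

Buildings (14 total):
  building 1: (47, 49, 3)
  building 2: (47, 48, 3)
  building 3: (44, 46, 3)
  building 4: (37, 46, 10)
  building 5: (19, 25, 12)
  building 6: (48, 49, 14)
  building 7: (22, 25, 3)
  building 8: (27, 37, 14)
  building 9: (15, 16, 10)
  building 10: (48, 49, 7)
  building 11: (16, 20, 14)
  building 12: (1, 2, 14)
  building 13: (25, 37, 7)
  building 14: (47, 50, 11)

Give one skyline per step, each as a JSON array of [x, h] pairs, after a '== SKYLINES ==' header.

== SKYLINES ==
[[47,3],[49,0]]
[[47,3],[49,0]]
[[44,3],[46,0],[47,3],[49,0]]
[[37,10],[46,0],[47,3],[49,0]]
[[19,12],[25,0],[37,10],[46,0],[47,3],[49,0]]
[[19,12],[25,0],[37,10],[46,0],[47,3],[48,14],[49,0]]
[[19,12],[25,0],[37,10],[46,0],[47,3],[48,14],[49,0]]
[[19,12],[25,0],[27,14],[37,10],[46,0],[47,3],[48,14],[49,0]]
[[15,10],[16,0],[19,12],[25,0],[27,14],[37,10],[46,0],[47,3],[48,14],[49,0]]
[[15,10],[16,0],[19,12],[25,0],[27,14],[37,10],[46,0],[47,3],[48,14],[49,0]]
[[15,10],[16,14],[20,12],[25,0],[27,14],[37,10],[46,0],[47,3],[48,14],[49,0]]
[[1,14],[2,0],[15,10],[16,14],[20,12],[25,0],[27,14],[37,10],[46,0],[47,3],[48,14],[49,0]]
[[1,14],[2,0],[15,10],[16,14],[20,12],[25,7],[27,14],[37,10],[46,0],[47,3],[48,14],[49,0]]
[[1,14],[2,0],[15,10],[16,14],[20,12],[25,7],[27,14],[37,10],[46,0],[47,11],[48,14],[49,11],[50,0]]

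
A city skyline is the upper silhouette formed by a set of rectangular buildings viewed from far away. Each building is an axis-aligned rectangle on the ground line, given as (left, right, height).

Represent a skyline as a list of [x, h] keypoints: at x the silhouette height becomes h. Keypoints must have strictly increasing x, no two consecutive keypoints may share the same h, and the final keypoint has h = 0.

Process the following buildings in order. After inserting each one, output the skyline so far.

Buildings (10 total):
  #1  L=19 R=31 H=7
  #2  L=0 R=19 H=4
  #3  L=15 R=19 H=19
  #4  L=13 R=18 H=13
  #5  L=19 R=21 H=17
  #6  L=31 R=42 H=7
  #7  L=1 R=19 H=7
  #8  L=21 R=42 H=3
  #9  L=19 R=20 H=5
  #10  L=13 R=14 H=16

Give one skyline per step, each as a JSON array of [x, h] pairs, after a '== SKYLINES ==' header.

== SKYLINES ==
[[19,7],[31,0]]
[[0,4],[19,7],[31,0]]
[[0,4],[15,19],[19,7],[31,0]]
[[0,4],[13,13],[15,19],[19,7],[31,0]]
[[0,4],[13,13],[15,19],[19,17],[21,7],[31,0]]
[[0,4],[13,13],[15,19],[19,17],[21,7],[42,0]]
[[0,4],[1,7],[13,13],[15,19],[19,17],[21,7],[42,0]]
[[0,4],[1,7],[13,13],[15,19],[19,17],[21,7],[42,0]]
[[0,4],[1,7],[13,13],[15,19],[19,17],[21,7],[42,0]]
[[0,4],[1,7],[13,16],[14,13],[15,19],[19,17],[21,7],[42,0]]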